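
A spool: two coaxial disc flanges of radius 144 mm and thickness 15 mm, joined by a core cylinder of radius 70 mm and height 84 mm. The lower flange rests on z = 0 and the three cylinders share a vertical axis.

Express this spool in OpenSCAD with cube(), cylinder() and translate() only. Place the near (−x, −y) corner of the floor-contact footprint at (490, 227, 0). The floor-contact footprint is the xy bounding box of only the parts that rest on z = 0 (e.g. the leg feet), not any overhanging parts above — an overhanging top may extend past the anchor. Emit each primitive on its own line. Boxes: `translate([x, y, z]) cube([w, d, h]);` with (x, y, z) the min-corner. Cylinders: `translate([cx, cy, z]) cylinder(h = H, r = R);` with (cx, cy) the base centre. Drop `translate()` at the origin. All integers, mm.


translate([634, 371, 0]) cylinder(h = 15, r = 144);
translate([634, 371, 15]) cylinder(h = 84, r = 70);
translate([634, 371, 99]) cylinder(h = 15, r = 144);


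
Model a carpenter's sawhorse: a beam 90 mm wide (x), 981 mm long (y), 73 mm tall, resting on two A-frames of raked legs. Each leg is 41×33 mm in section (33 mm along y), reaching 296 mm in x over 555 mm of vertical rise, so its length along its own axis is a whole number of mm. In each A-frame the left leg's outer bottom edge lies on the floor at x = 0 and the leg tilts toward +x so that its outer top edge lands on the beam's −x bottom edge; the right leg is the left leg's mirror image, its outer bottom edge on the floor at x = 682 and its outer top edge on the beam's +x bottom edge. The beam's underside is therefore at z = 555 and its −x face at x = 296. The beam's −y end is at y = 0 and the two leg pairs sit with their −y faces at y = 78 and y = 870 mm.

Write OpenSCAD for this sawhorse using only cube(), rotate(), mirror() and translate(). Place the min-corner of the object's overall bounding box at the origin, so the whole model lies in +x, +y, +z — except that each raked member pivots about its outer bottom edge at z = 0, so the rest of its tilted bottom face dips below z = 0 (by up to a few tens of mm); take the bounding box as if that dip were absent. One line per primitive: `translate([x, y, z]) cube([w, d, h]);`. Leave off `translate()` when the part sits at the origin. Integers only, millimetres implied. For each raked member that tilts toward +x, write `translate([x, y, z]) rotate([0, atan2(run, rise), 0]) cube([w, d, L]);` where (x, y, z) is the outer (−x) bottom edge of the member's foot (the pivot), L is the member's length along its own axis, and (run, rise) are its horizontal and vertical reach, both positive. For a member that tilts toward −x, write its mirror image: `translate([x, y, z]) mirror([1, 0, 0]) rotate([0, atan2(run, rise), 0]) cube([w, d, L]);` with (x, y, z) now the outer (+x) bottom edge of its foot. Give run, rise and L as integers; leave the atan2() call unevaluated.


translate([296, 0, 555]) cube([90, 981, 73]);
translate([0, 78, 0]) rotate([0, atan2(296, 555), 0]) cube([41, 33, 629]);
translate([682, 78, 0]) mirror([1, 0, 0]) rotate([0, atan2(296, 555), 0]) cube([41, 33, 629]);
translate([0, 870, 0]) rotate([0, atan2(296, 555), 0]) cube([41, 33, 629]);
translate([682, 870, 0]) mirror([1, 0, 0]) rotate([0, atan2(296, 555), 0]) cube([41, 33, 629]);


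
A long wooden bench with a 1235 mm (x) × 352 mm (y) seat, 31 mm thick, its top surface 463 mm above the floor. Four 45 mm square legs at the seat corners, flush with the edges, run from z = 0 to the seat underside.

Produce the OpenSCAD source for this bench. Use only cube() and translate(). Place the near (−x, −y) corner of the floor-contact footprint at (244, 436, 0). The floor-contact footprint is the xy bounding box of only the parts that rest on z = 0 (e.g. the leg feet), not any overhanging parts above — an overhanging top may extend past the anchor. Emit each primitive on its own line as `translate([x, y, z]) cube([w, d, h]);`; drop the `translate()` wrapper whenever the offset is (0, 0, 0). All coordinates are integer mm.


translate([244, 436, 432]) cube([1235, 352, 31]);
translate([244, 436, 0]) cube([45, 45, 432]);
translate([244, 743, 0]) cube([45, 45, 432]);
translate([1434, 436, 0]) cube([45, 45, 432]);
translate([1434, 743, 0]) cube([45, 45, 432]);


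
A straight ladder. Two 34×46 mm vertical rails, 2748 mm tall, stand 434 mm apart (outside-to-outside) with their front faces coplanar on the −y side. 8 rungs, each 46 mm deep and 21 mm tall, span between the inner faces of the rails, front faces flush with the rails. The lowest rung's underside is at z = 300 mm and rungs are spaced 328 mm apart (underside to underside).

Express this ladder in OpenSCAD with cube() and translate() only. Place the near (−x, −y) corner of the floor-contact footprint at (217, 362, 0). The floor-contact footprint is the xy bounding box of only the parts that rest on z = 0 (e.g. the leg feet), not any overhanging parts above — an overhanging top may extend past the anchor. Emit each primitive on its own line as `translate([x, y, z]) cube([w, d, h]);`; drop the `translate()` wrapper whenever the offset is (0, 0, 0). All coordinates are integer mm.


// rung span = 434 - 2*34 = 366
// rung[k] z = 300 + k*328
translate([217, 362, 0]) cube([34, 46, 2748]);
translate([617, 362, 0]) cube([34, 46, 2748]);
translate([251, 362, 300]) cube([366, 46, 21]);
translate([251, 362, 628]) cube([366, 46, 21]);
translate([251, 362, 956]) cube([366, 46, 21]);
translate([251, 362, 1284]) cube([366, 46, 21]);
translate([251, 362, 1612]) cube([366, 46, 21]);
translate([251, 362, 1940]) cube([366, 46, 21]);
translate([251, 362, 2268]) cube([366, 46, 21]);
translate([251, 362, 2596]) cube([366, 46, 21]);


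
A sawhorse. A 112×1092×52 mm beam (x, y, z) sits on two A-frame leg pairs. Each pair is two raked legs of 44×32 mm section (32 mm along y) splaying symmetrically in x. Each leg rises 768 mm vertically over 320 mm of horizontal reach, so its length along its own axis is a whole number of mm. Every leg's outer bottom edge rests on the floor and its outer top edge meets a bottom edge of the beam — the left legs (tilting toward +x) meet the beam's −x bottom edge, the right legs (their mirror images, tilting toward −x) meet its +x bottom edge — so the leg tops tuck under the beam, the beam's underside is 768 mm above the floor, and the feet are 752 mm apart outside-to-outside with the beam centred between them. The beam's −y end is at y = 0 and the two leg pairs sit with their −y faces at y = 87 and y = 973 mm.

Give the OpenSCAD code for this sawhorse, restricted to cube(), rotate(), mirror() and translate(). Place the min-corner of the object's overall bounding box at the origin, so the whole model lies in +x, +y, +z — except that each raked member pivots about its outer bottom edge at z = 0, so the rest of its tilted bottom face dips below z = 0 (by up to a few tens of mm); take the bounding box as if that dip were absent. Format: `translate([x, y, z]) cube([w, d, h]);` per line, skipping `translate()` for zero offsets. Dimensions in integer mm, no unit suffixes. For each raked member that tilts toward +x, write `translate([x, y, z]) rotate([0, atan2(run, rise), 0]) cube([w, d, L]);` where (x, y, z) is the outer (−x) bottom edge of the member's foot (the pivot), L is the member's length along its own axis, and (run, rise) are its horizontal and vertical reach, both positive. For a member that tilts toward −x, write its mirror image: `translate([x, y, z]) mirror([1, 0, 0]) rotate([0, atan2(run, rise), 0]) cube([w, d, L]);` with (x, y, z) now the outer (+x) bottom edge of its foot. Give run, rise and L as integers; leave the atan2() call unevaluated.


// leg length = √(320² + 768²) = 832
// right-leg outer foot x = 2·320 + 112 = 752
// beam min-corner = (320, 0, 768)
translate([320, 0, 768]) cube([112, 1092, 52]);
translate([0, 87, 0]) rotate([0, atan2(320, 768), 0]) cube([44, 32, 832]);
translate([752, 87, 0]) mirror([1, 0, 0]) rotate([0, atan2(320, 768), 0]) cube([44, 32, 832]);
translate([0, 973, 0]) rotate([0, atan2(320, 768), 0]) cube([44, 32, 832]);
translate([752, 973, 0]) mirror([1, 0, 0]) rotate([0, atan2(320, 768), 0]) cube([44, 32, 832]);


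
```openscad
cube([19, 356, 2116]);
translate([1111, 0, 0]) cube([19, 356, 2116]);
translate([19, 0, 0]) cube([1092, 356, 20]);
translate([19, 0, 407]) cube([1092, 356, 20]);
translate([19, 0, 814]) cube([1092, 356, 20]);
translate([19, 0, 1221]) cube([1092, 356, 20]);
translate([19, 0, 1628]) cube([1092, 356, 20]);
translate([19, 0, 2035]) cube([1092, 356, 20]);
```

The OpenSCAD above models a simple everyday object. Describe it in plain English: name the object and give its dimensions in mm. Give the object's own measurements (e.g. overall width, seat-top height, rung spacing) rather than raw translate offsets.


An open bookshelf. Two side panels, each 19 mm thick, 356 mm deep and 2116 mm tall, stand 1130 mm apart (outside-to-outside). Between them sit 6 shelves, each 20 mm thick and 356 mm deep, spanning the full gap between the sides. The bottom shelf rests on the floor (its underside at z = 0) and the clear gap between one shelf's top and the next shelf's underside is 387 mm.


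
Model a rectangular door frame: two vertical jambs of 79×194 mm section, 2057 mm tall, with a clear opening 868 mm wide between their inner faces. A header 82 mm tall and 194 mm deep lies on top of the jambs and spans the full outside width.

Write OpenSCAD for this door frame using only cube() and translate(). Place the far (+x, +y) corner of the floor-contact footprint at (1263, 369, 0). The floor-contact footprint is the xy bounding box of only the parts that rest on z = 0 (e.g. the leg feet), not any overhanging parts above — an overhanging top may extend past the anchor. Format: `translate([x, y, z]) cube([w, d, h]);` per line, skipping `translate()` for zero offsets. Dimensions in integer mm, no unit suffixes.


translate([237, 175, 0]) cube([79, 194, 2057]);
translate([1184, 175, 0]) cube([79, 194, 2057]);
translate([237, 175, 2057]) cube([1026, 194, 82]);


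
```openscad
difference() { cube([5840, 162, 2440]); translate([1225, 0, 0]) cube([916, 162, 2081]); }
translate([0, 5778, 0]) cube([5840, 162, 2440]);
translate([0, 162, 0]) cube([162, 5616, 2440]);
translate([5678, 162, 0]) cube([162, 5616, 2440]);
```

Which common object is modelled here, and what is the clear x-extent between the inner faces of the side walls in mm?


A single room. The interior width is 5516 mm.

Four walls enclosing a rectangle with a door in the front wall — a room. Outside width 5840 minus two 162 mm walls gives 5516 mm.


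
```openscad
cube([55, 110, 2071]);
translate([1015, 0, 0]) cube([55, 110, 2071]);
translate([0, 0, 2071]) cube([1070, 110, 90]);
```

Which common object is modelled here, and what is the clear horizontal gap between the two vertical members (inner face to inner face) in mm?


A door frame. The clear opening width is 960 mm.

Two 2071 mm tall posts with a header on top — a door frame. The left jamb is 55 mm wide at x = 0; the right jamb starts at x = 1015. The clear opening is 1015 − 55 = 960 mm.


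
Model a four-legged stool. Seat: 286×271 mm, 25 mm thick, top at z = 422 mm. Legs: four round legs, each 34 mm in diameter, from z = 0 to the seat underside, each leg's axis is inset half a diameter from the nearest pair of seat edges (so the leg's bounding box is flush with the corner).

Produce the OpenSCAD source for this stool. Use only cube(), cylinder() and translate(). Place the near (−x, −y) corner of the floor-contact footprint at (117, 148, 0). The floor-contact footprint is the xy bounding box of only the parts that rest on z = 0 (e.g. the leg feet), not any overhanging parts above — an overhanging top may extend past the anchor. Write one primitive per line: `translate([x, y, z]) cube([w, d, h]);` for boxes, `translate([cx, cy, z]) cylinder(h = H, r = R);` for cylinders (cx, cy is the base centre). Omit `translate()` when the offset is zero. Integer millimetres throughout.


translate([117, 148, 397]) cube([286, 271, 25]);
translate([134, 165, 0]) cylinder(h = 397, r = 17);
translate([386, 165, 0]) cylinder(h = 397, r = 17);
translate([134, 402, 0]) cylinder(h = 397, r = 17);
translate([386, 402, 0]) cylinder(h = 397, r = 17);


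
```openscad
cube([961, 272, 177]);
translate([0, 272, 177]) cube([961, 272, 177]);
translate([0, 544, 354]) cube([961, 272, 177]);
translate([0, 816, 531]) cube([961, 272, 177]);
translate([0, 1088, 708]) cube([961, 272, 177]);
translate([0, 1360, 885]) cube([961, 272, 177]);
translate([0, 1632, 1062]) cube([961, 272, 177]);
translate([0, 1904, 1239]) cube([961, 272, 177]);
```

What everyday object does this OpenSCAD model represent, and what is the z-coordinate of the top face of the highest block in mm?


A staircase. The total rise is 1416 mm.

8 identical blocks, each offset up and back from the previous — a staircase. Each step is 177 mm tall and there are 8 of them, so the total rise is 8 × 177 = 1416 mm.


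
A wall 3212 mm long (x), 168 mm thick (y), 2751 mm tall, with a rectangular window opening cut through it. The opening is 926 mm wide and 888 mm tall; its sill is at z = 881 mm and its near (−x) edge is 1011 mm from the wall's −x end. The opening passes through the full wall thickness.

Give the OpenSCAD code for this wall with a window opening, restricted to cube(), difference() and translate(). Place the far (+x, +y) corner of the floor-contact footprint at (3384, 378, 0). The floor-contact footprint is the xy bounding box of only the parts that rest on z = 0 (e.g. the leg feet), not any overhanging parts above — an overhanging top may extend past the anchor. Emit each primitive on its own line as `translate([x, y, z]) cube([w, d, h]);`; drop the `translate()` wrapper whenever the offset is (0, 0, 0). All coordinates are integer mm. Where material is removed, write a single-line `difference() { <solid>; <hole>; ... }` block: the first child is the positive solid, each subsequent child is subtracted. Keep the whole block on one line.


difference() { translate([172, 210, 0]) cube([3212, 168, 2751]); translate([1183, 210, 881]) cube([926, 168, 888]); }


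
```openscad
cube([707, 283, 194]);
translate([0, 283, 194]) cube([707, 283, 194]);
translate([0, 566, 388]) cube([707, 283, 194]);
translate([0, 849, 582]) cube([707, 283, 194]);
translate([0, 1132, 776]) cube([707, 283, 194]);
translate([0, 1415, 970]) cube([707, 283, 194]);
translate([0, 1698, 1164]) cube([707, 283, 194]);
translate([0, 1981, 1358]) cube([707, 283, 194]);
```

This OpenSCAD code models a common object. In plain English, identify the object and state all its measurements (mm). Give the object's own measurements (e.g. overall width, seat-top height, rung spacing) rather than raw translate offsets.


A straight staircase of 8 solid steps. Each step is 707 mm wide (x), 283 mm deep (y, the going) and 194 mm tall (the rise). The first step rests on the floor; each subsequent step sits one going further in +y and one rise higher in +z, directly behind and above the previous step with no overlap.


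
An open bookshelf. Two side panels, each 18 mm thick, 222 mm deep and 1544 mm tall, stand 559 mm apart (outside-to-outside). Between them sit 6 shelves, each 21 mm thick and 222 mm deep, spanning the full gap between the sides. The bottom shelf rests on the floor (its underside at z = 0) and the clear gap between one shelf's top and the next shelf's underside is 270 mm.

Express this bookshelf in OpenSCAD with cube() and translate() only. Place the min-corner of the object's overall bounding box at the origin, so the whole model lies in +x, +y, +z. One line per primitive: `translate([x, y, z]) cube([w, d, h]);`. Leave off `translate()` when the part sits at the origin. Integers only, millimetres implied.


cube([18, 222, 1544]);
translate([541, 0, 0]) cube([18, 222, 1544]);
translate([18, 0, 0]) cube([523, 222, 21]);
translate([18, 0, 291]) cube([523, 222, 21]);
translate([18, 0, 582]) cube([523, 222, 21]);
translate([18, 0, 873]) cube([523, 222, 21]);
translate([18, 0, 1164]) cube([523, 222, 21]);
translate([18, 0, 1455]) cube([523, 222, 21]);


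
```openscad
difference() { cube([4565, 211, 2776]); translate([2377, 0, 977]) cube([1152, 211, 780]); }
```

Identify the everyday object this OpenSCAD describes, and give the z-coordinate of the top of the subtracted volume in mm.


A wall with a window opening. The window head height is 1757 mm.

A wall with a rectangular opening subtracted — a window. Sill at z = 977, opening 780 mm tall, so the head is at 977 + 780 = 1757 mm.


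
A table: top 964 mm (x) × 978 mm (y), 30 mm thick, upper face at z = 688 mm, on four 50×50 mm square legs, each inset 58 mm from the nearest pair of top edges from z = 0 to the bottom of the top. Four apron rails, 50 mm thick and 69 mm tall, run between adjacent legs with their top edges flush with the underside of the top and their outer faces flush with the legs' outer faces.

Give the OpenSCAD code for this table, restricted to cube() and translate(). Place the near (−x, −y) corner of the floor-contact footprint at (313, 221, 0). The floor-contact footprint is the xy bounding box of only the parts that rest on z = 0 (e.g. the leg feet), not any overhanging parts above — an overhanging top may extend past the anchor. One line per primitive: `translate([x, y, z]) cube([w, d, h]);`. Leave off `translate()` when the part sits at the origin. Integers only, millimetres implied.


translate([255, 163, 658]) cube([964, 978, 30]);
translate([313, 221, 0]) cube([50, 50, 658]);
translate([1111, 221, 0]) cube([50, 50, 658]);
translate([313, 1033, 0]) cube([50, 50, 658]);
translate([1111, 1033, 0]) cube([50, 50, 658]);
translate([363, 221, 589]) cube([748, 50, 69]);
translate([363, 1033, 589]) cube([748, 50, 69]);
translate([313, 271, 589]) cube([50, 762, 69]);
translate([1111, 271, 589]) cube([50, 762, 69]);


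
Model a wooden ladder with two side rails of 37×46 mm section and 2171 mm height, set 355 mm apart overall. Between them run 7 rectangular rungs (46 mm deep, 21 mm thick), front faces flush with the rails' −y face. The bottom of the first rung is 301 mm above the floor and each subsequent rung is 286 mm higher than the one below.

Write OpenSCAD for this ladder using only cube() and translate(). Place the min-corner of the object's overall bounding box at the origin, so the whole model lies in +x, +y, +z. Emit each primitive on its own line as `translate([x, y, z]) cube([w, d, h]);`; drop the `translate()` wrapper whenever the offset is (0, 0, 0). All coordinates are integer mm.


cube([37, 46, 2171]);
translate([318, 0, 0]) cube([37, 46, 2171]);
translate([37, 0, 301]) cube([281, 46, 21]);
translate([37, 0, 587]) cube([281, 46, 21]);
translate([37, 0, 873]) cube([281, 46, 21]);
translate([37, 0, 1159]) cube([281, 46, 21]);
translate([37, 0, 1445]) cube([281, 46, 21]);
translate([37, 0, 1731]) cube([281, 46, 21]);
translate([37, 0, 2017]) cube([281, 46, 21]);


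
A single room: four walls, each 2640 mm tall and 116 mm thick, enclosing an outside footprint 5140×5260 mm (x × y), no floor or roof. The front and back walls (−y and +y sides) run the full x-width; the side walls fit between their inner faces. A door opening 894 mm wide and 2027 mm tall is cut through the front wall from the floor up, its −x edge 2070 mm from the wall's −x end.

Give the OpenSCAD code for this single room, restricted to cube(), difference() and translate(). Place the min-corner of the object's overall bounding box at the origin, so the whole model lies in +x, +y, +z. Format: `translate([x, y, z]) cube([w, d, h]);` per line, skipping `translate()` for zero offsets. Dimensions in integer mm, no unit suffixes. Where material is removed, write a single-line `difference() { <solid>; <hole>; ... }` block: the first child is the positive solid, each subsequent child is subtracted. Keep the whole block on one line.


difference() { cube([5140, 116, 2640]); translate([2070, 0, 0]) cube([894, 116, 2027]); }
translate([0, 5144, 0]) cube([5140, 116, 2640]);
translate([0, 116, 0]) cube([116, 5028, 2640]);
translate([5024, 116, 0]) cube([116, 5028, 2640]);


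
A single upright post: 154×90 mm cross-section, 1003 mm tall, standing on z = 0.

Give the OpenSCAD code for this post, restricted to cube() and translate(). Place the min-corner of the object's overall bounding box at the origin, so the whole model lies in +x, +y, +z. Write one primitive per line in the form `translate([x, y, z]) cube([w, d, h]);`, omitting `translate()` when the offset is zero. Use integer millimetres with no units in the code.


cube([154, 90, 1003]);


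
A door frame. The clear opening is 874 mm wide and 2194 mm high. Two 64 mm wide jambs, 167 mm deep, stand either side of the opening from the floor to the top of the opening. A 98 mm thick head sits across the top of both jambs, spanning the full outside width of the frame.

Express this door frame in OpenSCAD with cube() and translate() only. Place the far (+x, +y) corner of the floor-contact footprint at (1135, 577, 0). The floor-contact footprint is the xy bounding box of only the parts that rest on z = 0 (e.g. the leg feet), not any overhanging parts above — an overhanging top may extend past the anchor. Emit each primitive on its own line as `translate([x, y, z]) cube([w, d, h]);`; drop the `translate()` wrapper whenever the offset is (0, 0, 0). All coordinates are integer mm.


translate([133, 410, 0]) cube([64, 167, 2194]);
translate([1071, 410, 0]) cube([64, 167, 2194]);
translate([133, 410, 2194]) cube([1002, 167, 98]);


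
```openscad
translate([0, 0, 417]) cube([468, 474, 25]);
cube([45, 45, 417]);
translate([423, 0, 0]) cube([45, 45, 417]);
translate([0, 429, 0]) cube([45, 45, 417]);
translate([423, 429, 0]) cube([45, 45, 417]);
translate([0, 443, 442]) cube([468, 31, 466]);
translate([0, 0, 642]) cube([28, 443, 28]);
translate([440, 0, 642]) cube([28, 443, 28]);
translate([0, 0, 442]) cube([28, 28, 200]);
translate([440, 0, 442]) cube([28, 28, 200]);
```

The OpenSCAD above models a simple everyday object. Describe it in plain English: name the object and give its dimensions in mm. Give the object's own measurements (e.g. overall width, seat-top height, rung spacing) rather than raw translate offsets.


A chair. The seat is a 468×474×25 mm slab with its top at z = 442 mm, on four 45×45 mm corner legs (flush with the seat edges, standing on z = 0). A flat backrest 31 mm thick, 466 mm tall, spans the full seat width and rises from the seat top along its +y edge, rear face flush with the rear of the seat. Two armrests of 28×28 mm section run along each side from the seat's front edge to the front of the backrest, top faces 228 mm above the seat top and outer faces flush with the seat's x-edges; a 28×28 mm post under the front of each armrest stands on the seat at the front corner.


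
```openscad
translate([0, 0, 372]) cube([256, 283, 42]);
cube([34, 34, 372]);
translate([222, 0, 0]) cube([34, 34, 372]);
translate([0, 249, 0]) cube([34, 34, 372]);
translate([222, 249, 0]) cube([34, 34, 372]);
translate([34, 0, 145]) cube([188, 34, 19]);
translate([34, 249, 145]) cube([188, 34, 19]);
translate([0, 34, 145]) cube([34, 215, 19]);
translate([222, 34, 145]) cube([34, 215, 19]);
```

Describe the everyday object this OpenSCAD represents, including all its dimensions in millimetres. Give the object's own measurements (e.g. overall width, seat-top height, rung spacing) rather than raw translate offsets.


A four-legged stool. The seat is a 256×283×42 mm slab whose top surface is at z = 414 mm; four square legs, each 34×34 mm in cross-section, run from the floor (z = 0) to the underside of the seat, each flush with a corner of the seat. Four stretchers, 34 mm wide and 19 mm tall, connect adjacent legs with their undersides at z = 145 mm, each running between the inner faces of the legs it joins and aligned with the legs' outer faces on the other axis.


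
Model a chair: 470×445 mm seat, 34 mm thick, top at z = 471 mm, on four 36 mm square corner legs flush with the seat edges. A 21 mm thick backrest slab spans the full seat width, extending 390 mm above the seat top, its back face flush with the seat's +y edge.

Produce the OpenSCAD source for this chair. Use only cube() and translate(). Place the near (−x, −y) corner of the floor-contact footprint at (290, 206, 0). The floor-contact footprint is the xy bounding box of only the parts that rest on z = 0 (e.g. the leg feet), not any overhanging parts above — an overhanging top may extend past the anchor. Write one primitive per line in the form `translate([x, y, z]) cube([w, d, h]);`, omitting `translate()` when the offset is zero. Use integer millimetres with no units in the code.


// leg_h = 471 - 34 = 437
translate([290, 206, 437]) cube([470, 445, 34]);
translate([290, 206, 0]) cube([36, 36, 437]);
translate([724, 206, 0]) cube([36, 36, 437]);
translate([290, 615, 0]) cube([36, 36, 437]);
translate([724, 615, 0]) cube([36, 36, 437]);
translate([290, 630, 471]) cube([470, 21, 390]);


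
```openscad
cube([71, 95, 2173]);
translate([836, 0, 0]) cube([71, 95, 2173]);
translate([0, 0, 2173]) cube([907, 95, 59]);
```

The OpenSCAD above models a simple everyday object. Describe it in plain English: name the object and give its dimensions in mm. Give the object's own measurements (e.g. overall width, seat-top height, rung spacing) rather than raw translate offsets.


A door frame. The clear opening is 765 mm wide and 2173 mm high. Two 71 mm wide jambs, 95 mm deep, stand either side of the opening from the floor to the top of the opening. A 59 mm thick head sits across the top of both jambs, spanning the full outside width of the frame.


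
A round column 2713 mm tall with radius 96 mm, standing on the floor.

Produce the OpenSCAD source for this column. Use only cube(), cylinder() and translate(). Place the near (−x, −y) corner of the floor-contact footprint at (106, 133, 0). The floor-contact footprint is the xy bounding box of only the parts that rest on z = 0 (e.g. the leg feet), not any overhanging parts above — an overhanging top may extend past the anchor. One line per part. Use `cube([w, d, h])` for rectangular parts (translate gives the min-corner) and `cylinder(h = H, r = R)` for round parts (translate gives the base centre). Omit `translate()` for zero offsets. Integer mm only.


translate([202, 229, 0]) cylinder(h = 2713, r = 96);


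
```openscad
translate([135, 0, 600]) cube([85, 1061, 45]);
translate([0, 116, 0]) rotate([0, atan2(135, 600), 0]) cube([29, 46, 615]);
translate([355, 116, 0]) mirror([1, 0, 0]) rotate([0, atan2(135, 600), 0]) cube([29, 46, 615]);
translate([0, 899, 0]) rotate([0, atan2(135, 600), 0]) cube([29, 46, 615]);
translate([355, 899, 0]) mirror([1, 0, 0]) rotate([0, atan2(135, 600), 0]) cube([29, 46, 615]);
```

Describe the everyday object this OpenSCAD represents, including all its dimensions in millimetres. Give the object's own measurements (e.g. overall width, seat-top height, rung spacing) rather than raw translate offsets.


A sawhorse. A 85×1061×45 mm beam (x, y, z) sits on two A-frame leg pairs. Each pair is two raked legs of 29×46 mm section (46 mm along y) splaying symmetrically in x. Each leg rises 600 mm vertically over 135 mm of horizontal reach and is 615 mm long along its own axis. Every leg's outer bottom edge rests on the floor and its outer top edge meets a bottom edge of the beam — the left legs (tilting toward +x) meet the beam's −x bottom edge, the right legs (their mirror images, tilting toward −x) meet its +x bottom edge — so the leg tops tuck under the beam, the beam's underside is 600 mm above the floor, and the feet are 355 mm apart outside-to-outside with the beam centred between them. The two leg pairs are set in 116 mm from either end of the beam.


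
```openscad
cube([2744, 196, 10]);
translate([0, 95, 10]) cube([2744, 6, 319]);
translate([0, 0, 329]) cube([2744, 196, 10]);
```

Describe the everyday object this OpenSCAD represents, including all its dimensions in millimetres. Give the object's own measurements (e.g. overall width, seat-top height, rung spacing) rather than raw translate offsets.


An I-beam lying along x, 2744 mm long. Overall section height 339 mm. Two flanges 196 mm wide (y) and 10 mm thick, one on the floor and one at the top; a web 6 mm thick runs between them, centred on the flange width.


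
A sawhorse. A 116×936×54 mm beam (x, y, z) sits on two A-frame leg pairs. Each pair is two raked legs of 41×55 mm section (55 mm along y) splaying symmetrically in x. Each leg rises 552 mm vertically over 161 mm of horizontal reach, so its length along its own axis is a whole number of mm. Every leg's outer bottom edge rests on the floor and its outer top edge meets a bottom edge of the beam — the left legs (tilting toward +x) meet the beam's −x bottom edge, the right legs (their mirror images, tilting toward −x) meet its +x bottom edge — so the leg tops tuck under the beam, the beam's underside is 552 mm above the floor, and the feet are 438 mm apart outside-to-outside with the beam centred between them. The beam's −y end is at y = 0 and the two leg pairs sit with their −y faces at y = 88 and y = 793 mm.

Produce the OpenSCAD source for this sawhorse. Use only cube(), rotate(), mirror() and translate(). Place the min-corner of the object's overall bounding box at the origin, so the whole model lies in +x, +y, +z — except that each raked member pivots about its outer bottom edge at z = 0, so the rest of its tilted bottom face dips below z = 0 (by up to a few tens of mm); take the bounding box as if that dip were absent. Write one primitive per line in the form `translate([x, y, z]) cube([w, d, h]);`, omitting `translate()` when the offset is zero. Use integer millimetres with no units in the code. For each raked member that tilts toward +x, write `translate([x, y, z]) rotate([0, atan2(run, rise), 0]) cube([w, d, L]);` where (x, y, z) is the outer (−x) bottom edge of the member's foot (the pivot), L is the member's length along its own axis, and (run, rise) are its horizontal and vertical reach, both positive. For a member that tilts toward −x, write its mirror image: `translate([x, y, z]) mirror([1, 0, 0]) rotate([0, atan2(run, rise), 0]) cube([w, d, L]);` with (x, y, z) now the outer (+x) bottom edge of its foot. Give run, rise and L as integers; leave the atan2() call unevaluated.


translate([161, 0, 552]) cube([116, 936, 54]);
translate([0, 88, 0]) rotate([0, atan2(161, 552), 0]) cube([41, 55, 575]);
translate([438, 88, 0]) mirror([1, 0, 0]) rotate([0, atan2(161, 552), 0]) cube([41, 55, 575]);
translate([0, 793, 0]) rotate([0, atan2(161, 552), 0]) cube([41, 55, 575]);
translate([438, 793, 0]) mirror([1, 0, 0]) rotate([0, atan2(161, 552), 0]) cube([41, 55, 575]);


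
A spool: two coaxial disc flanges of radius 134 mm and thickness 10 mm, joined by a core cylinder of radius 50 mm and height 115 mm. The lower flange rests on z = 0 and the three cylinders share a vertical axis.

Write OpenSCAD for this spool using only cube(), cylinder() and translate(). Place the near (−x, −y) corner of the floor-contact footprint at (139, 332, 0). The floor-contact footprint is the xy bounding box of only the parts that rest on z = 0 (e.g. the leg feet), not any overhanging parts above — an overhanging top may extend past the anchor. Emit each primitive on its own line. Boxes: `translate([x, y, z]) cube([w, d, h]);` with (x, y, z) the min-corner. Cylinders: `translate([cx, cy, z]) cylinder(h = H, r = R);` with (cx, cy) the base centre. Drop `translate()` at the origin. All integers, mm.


translate([273, 466, 0]) cylinder(h = 10, r = 134);
translate([273, 466, 10]) cylinder(h = 115, r = 50);
translate([273, 466, 125]) cylinder(h = 10, r = 134);


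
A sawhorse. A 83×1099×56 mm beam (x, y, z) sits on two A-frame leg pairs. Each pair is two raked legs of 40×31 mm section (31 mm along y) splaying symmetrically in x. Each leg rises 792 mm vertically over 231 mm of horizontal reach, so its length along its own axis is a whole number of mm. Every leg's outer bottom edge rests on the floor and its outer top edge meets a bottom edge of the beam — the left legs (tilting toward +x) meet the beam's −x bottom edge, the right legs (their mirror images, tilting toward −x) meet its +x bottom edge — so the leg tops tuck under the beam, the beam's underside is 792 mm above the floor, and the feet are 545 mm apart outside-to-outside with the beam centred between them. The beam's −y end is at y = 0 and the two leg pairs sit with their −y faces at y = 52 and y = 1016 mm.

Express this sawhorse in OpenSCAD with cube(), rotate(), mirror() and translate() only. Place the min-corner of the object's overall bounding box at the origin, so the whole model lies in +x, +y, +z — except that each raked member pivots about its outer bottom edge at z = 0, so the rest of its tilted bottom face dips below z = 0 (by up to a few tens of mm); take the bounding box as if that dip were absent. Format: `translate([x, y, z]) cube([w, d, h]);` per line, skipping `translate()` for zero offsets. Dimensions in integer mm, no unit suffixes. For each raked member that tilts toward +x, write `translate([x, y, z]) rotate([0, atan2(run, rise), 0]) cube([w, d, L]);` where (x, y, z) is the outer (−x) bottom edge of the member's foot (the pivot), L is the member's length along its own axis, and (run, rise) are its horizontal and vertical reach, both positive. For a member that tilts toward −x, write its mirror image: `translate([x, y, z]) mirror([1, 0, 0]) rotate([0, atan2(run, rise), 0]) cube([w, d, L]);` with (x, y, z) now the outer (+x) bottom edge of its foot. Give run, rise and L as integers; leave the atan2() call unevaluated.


// leg length = √(231² + 792²) = 825
// right-leg outer foot x = 2·231 + 83 = 545
// beam min-corner = (231, 0, 792)
translate([231, 0, 792]) cube([83, 1099, 56]);
translate([0, 52, 0]) rotate([0, atan2(231, 792), 0]) cube([40, 31, 825]);
translate([545, 52, 0]) mirror([1, 0, 0]) rotate([0, atan2(231, 792), 0]) cube([40, 31, 825]);
translate([0, 1016, 0]) rotate([0, atan2(231, 792), 0]) cube([40, 31, 825]);
translate([545, 1016, 0]) mirror([1, 0, 0]) rotate([0, atan2(231, 792), 0]) cube([40, 31, 825]);


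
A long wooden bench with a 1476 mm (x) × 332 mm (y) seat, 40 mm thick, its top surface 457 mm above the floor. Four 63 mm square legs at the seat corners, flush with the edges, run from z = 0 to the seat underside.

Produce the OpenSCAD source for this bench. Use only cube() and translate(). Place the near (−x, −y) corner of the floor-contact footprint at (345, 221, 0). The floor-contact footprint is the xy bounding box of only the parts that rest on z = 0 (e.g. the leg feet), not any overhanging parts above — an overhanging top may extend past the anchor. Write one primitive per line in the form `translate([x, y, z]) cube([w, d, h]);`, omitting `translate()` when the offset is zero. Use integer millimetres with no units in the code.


translate([345, 221, 417]) cube([1476, 332, 40]);
translate([345, 221, 0]) cube([63, 63, 417]);
translate([345, 490, 0]) cube([63, 63, 417]);
translate([1758, 221, 0]) cube([63, 63, 417]);
translate([1758, 490, 0]) cube([63, 63, 417]);


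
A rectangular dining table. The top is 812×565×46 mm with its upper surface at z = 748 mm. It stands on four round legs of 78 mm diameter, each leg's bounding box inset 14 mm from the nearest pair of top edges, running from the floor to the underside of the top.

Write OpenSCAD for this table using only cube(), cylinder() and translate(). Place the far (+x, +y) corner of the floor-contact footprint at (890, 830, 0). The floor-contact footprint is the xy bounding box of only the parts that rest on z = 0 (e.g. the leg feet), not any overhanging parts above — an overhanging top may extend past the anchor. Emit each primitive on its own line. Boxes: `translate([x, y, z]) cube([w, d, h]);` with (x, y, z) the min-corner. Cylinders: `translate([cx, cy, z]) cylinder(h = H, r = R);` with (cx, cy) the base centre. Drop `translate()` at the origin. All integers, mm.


translate([92, 279, 702]) cube([812, 565, 46]);
translate([145, 332, 0]) cylinder(h = 702, r = 39);
translate([851, 332, 0]) cylinder(h = 702, r = 39);
translate([145, 791, 0]) cylinder(h = 702, r = 39);
translate([851, 791, 0]) cylinder(h = 702, r = 39);


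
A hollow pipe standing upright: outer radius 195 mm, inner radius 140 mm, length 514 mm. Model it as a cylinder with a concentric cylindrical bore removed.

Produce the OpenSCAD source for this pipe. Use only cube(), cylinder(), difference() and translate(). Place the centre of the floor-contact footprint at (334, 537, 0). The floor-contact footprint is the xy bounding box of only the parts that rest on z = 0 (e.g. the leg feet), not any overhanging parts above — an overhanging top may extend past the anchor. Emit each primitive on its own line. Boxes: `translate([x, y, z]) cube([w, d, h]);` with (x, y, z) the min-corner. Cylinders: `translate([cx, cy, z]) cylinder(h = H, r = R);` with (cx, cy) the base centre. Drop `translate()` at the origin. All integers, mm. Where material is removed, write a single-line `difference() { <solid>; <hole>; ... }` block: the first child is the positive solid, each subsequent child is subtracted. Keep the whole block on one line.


difference() { translate([334, 537, 0]) cylinder(h = 514, r = 195); translate([334, 537, 0]) cylinder(h = 514, r = 140); }


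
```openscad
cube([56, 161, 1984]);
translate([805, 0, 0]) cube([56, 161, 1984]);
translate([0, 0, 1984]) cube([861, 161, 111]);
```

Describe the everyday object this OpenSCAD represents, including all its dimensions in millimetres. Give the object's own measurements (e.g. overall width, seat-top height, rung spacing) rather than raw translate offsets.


A door frame. The clear opening is 749 mm wide and 1984 mm high. Two 56 mm wide jambs, 161 mm deep, stand either side of the opening from the floor to the top of the opening. A 111 mm thick head sits across the top of both jambs, spanning the full outside width of the frame.


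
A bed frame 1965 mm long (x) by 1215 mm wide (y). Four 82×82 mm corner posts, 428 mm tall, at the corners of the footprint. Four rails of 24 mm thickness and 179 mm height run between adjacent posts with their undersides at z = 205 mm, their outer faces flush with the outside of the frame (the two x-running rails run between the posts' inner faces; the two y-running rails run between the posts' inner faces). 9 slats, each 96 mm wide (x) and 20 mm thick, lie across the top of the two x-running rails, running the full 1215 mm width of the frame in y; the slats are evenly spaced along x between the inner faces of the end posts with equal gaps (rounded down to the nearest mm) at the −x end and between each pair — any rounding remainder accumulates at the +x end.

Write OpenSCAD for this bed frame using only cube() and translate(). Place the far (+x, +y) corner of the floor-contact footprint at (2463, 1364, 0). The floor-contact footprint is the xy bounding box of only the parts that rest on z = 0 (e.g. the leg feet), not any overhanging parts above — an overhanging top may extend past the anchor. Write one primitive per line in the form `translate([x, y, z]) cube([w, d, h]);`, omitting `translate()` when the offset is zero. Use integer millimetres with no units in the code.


translate([498, 149, 0]) cube([82, 82, 428]);
translate([498, 1282, 0]) cube([82, 82, 428]);
translate([2381, 149, 0]) cube([82, 82, 428]);
translate([2381, 1282, 0]) cube([82, 82, 428]);
translate([580, 149, 205]) cube([1801, 24, 179]);
translate([580, 1340, 205]) cube([1801, 24, 179]);
translate([498, 231, 205]) cube([24, 1051, 179]);
translate([2439, 231, 205]) cube([24, 1051, 179]);
translate([673, 149, 384]) cube([96, 1215, 20]);
translate([862, 149, 384]) cube([96, 1215, 20]);
translate([1051, 149, 384]) cube([96, 1215, 20]);
translate([1240, 149, 384]) cube([96, 1215, 20]);
translate([1429, 149, 384]) cube([96, 1215, 20]);
translate([1618, 149, 384]) cube([96, 1215, 20]);
translate([1807, 149, 384]) cube([96, 1215, 20]);
translate([1996, 149, 384]) cube([96, 1215, 20]);
translate([2185, 149, 384]) cube([96, 1215, 20]);
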